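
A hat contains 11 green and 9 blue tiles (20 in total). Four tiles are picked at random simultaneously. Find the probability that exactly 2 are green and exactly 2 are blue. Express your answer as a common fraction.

132/323

Unordered draws without replacement: count favorable combinations over C(20,4).
Favorable = C(11,2) · C(9,2) = 1980; total = C(20,4) = 4845.
P = 1980/4845 = 132/323 ≈ 0.4087.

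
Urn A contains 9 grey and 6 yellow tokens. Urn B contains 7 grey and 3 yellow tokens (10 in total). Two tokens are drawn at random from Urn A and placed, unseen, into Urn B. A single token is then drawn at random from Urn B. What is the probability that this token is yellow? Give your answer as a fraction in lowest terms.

Condition on how many of the transferred tokens are yellow (from Urn A: 6 yellow of 15; then Urn B has 12 total).
  0 yellow: C(6,0)C(9,2)/C(15,2) = 12/35; then P = 3/12
  1 yellow: C(6,1)C(9,1)/C(15,2) = 18/35; then P = 4/12
  2 yellow: C(6,2)C(9,0)/C(15,2) = 1/7; then P = 5/12
P(yellow from Urn B) = 19/60 ≈ 0.3167.

19/60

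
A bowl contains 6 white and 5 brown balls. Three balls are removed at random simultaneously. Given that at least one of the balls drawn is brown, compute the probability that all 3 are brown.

2/29

P(all 3 brown) = C(5,3)/C(11,3) = 2/33; P(at least one brown) = 1 − C(6,3)/C(11,3) = 29/33.
Since 'all 3 brown' ⊆ 'at least one brown', P(all 3 | at least one) = 2/33 / 29/33 = 2/29 ≈ 0.0690.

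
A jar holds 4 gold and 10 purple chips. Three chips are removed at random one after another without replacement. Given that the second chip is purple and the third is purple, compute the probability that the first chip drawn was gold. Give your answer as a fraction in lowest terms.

1/3

P(first=gold and the second chip is purple and the third is purple) = (4/14)·(10/13)·(9/12) = 15/91.
P(E) = Σ over first color = 15/91 + 30/91 = 45/91.
By Bayes, P(first=gold | E) = 15/91 / 45/91 = 1/3 ≈ 0.3333.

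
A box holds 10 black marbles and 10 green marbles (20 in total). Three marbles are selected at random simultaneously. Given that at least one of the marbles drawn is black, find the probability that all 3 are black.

2/17

P(all 3 black) = C(10,3)/C(20,3) = 2/19; P(at least one black) = 1 − C(10,3)/C(20,3) = 17/19.
Since 'all 3 black' ⊆ 'at least one black', P(all 3 | at least one) = 2/19 / 17/19 = 2/17 ≈ 0.1176.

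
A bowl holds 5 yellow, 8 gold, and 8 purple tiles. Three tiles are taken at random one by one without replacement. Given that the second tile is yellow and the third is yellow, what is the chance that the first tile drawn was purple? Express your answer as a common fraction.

P(first=purple and the second tile is yellow and the third is yellow) = (8/21)·(5/20)·(4/19) = 8/399.
P(E) = Σ over first color = 1/133 + 8/399 + 8/399 = 1/21.
By Bayes, P(first=purple | E) = 8/399 / 1/21 = 8/19 ≈ 0.4211.

8/19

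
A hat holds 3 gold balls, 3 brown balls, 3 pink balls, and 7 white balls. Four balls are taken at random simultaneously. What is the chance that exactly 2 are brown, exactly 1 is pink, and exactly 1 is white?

Unordered draws without replacement: count favorable combinations over C(16,4).
Favorable = C(3,0) · C(3,2) · C(3,1) · C(7,1) = 63; total = C(16,4) = 1820.
P = 63/1820 = 9/260 ≈ 0.0346.

9/260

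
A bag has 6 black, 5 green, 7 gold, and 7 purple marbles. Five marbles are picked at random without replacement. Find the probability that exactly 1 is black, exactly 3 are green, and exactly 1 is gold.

Unordered draws without replacement: count favorable combinations over C(25,5).
Favorable = C(6,1) · C(5,3) · C(7,1) · C(7,0) = 420; total = C(25,5) = 53130.
P = 420/53130 = 2/253 ≈ 0.0079.

2/253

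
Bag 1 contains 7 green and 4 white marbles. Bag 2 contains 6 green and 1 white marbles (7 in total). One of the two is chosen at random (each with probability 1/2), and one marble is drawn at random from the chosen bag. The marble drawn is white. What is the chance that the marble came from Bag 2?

11/39

P(white | Bag 1) = 4/11; P(white | Bag 2) = 1/7.
P(white) = 1/2·4/11 + 1/2·1/7 = 39/154.
By Bayes' rule, P(Bag 2 | white) = 1/14 / 39/154 = 11/39 ≈ 0.2821.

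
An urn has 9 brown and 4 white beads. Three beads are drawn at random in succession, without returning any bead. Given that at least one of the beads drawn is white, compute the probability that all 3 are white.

2/101

P(all 3 white) = C(4,3)/C(13,3) = 2/143; P(at least one white) = 1 − C(9,3)/C(13,3) = 101/143.
Since 'all 3 white' ⊆ 'at least one white', P(all 3 | at least one) = 2/143 / 101/143 = 2/101 ≈ 0.0198.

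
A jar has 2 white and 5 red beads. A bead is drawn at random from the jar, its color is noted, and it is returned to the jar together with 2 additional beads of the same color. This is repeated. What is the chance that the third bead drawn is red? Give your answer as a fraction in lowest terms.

Sum over the four possibilities for the first two draws (red/not-red each), tracking how the red count and total change by +2 per draw.
P(third is red) = 5/7 ≈ 0.7143. (In a Pólya urn every draw has the same marginal probability 5/7.)

5/7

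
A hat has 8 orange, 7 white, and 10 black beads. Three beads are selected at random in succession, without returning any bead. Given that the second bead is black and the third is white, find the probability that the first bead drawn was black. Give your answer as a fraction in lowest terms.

P(first=black and the second bead is black and the third is white) = (10/25)·(9/24)·(7/23) = 21/460.
P(E) = Σ over first color = 14/345 + 7/230 + 21/460 = 7/60.
By Bayes, P(first=black | E) = 21/460 / 7/60 = 9/23 ≈ 0.3913.

9/23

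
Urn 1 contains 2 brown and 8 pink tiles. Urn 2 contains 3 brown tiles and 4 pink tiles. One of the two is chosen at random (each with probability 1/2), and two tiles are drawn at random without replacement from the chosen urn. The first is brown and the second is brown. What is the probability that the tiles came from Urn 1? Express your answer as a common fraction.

7/52

P(E | Urn 1) = 1/45; P(E | Urn 2) = 1/7.
P(E) = 1/2·1/45 + 1/2·1/7 = 26/315.
By Bayes' rule, P(Urn 1 | E) = 1/90 / 26/315 = 7/52 ≈ 0.1346.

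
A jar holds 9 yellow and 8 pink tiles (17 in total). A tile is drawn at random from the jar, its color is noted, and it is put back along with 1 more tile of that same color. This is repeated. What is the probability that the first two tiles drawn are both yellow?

5/17

After a yellow draw the jar holds 10 yellow out of 18.
P = (9/17)·(10/18) = 5/17 ≈ 0.2941.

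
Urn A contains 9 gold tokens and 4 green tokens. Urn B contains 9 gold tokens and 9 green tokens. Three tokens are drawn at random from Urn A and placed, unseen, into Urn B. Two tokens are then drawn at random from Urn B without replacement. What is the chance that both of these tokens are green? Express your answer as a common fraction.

193/910

Condition on how many of the transferred tokens are green (from Urn A: 4 green of 13; then Urn B has 21 total).
  0 green: C(4,0)C(9,3)/C(13,3) = 42/143; then P = C(9,2)/C(21,2) = 6/35
  1 green: C(4,1)C(9,2)/C(13,3) = 72/143; then P = C(10,2)/C(21,2) = 3/14
  2 green: C(4,2)C(9,1)/C(13,3) = 27/143; then P = C(11,2)/C(21,2) = 11/42
  3 green: C(4,3)C(9,0)/C(13,3) = 2/143; then P = C(12,2)/C(21,2) = 11/35
P(both green) = 193/910 ≈ 0.2121.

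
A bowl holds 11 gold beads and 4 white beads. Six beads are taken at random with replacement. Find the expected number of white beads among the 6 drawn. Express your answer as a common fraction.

By linearity of expectation, E[X] = Σ P(draw i is white); each independent draw has P(white) = 4/15.
E[X] = 6 · 4/15 = 8/5 ≈ 1.6000.

8/5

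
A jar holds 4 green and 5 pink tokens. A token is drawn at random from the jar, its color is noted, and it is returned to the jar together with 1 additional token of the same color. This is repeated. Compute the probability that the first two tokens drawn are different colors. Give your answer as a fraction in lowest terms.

Either green then pink, or pink then green; after the first draw the total is 10.
P = (4/9)·(5/10) + (5/9)·(4/10) = 4/9 ≈ 0.4444.

4/9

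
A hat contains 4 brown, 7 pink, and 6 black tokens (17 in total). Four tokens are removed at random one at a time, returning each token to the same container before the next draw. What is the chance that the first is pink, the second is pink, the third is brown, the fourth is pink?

Multiply the conditional probability of each draw in order, with replacement (the composition resets each draw).
P = (7/17) · (7/17) · (4/17) · (7/17) = 1372/83521 ≈ 0.0164.

1372/83521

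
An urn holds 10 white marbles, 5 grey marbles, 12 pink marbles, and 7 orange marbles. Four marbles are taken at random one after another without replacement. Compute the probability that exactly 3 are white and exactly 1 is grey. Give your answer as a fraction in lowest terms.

Unordered draws without replacement: count favorable combinations over C(34,4).
Favorable = C(10,3) · C(5,1) · C(12,0) · C(7,0) = 600; total = C(34,4) = 46376.
P = 600/46376 = 75/5797 ≈ 0.0129.

75/5797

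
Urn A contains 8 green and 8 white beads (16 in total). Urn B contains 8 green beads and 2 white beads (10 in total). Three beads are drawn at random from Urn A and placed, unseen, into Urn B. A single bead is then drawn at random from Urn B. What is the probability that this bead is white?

7/26

Condition on how many of the transferred beads are white (from Urn A: 8 white of 16; then Urn B has 13 total).
  0 white: C(8,0)C(8,3)/C(16,3) = 1/10; then P = 2/13
  1 white: C(8,1)C(8,2)/C(16,3) = 2/5; then P = 3/13
  2 white: C(8,2)C(8,1)/C(16,3) = 2/5; then P = 4/13
  3 white: C(8,3)C(8,0)/C(16,3) = 1/10; then P = 5/13
P(white from Urn B) = 7/26 ≈ 0.2692.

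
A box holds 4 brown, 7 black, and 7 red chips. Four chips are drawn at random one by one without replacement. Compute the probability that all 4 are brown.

1/3060

Unordered draws without replacement: count favorable combinations over C(18,4).
Favorable = C(4,4) · C(7,0) · C(7,0) = 1; total = C(18,4) = 3060.
P = 1/3060 = 1/3060 ≈ 0.0003.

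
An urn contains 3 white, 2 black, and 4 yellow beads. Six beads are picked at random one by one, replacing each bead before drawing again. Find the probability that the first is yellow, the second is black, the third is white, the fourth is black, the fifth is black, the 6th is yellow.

Multiply the conditional probability of each draw in order, with replacement (the composition resets each draw).
P = (4/9) · (2/9) · (3/9) · (2/9) · (2/9) · (4/9) = 128/177147 ≈ 0.0007.

128/177147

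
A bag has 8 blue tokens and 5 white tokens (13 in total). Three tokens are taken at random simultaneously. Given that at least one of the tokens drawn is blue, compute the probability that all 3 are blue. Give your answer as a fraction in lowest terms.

P(all 3 blue) = C(8,3)/C(13,3) = 28/143; P(at least one blue) = 1 − C(5,3)/C(13,3) = 138/143.
Since 'all 3 blue' ⊆ 'at least one blue', P(all 3 | at least one) = 28/143 / 138/143 = 14/69 ≈ 0.2029.

14/69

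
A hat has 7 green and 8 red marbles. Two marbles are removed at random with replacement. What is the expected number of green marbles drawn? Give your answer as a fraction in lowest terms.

14/15

By linearity of expectation, E[X] = Σ P(draw i is green); each independent draw has P(green) = 7/15.
E[X] = 2 · 7/15 = 14/15 ≈ 0.9333.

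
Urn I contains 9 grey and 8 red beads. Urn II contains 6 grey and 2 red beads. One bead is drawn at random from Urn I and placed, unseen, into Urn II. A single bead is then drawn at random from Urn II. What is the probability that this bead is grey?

Condition on how many of the transferred beads are grey (from Urn I: 9 grey of 17; then Urn II has 9 total).
  0 grey: C(9,0)C(8,1)/C(17,1) = 8/17; then P = 6/9
  1 grey: C(9,1)C(8,0)/C(17,1) = 9/17; then P = 7/9
P(grey from Urn II) = 37/51 ≈ 0.7255.

37/51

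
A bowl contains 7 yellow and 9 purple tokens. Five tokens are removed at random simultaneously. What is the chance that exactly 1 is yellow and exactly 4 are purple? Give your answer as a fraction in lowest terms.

Unordered draws without replacement: count favorable combinations over C(16,5).
Favorable = C(7,1) · C(9,4) = 882; total = C(16,5) = 4368.
P = 882/4368 = 21/104 ≈ 0.2019.

21/104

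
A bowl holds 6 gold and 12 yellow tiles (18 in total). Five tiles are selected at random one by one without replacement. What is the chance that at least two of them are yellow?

1397/1428

Sum the hypergeometric tail for j = 2,…,5 yellow tiles.
Favorable = C(12,2)·C(6,3) + C(12,3)·C(6,2) + C(12,4)·C(6,1) + C(12,5)·C(6,0) = 8382; total = C(18,5) = 8568.
P = 8382/8568 = 1397/1428 ≈ 0.9783.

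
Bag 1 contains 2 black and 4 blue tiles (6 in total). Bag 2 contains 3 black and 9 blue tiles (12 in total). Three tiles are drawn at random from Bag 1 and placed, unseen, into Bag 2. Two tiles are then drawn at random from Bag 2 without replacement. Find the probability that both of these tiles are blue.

Condition on how many of the transferred tiles are blue (from Bag 1: 4 blue of 6; then Bag 2 has 15 total).
  1 blue: C(4,1)C(2,2)/C(6,3) = 1/5; then P = C(10,2)/C(15,2) = 3/7
  2 blue: C(4,2)C(2,1)/C(6,3) = 3/5; then P = C(11,2)/C(15,2) = 11/21
  3 blue: C(4,3)C(2,0)/C(6,3) = 1/5; then P = C(12,2)/C(15,2) = 22/35
P(both blue) = 92/175 ≈ 0.5257.

92/175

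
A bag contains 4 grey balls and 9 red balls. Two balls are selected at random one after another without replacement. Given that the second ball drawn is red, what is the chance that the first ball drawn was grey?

1/3

P(first=grey and the second ball drawn is red) = (4/13)·(9/12) = 3/13.
P(the second ball drawn is red) = Σ over first color = 3/13 + 6/13 = 9/13.
By Bayes, P(first=grey | the second ball drawn is red) = 3/13 / 9/13 = 1/3 ≈ 0.3333.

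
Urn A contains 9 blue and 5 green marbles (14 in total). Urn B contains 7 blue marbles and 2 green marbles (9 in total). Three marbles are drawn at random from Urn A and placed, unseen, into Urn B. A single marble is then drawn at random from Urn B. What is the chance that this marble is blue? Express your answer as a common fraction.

125/168

Condition on how many of the transferred marbles are blue (from Urn A: 9 blue of 14; then Urn B has 12 total).
  0 blue: C(9,0)C(5,3)/C(14,3) = 5/182; then P = 7/12
  1 blue: C(9,1)C(5,2)/C(14,3) = 45/182; then P = 8/12
  2 blue: C(9,2)C(5,1)/C(14,3) = 45/91; then P = 9/12
  3 blue: C(9,3)C(5,0)/C(14,3) = 3/13; then P = 10/12
P(blue from Urn B) = 125/168 ≈ 0.7440.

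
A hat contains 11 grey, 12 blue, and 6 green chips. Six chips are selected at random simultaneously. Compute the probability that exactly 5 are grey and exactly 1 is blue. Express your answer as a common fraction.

22/1885

Unordered draws without replacement: count favorable combinations over C(29,6).
Favorable = C(11,5) · C(12,1) · C(6,0) = 5544; total = C(29,6) = 475020.
P = 5544/475020 = 22/1885 ≈ 0.0117.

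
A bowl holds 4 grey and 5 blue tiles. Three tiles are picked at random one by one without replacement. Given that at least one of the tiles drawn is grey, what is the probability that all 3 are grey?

2/37

P(all 3 grey) = C(4,3)/C(9,3) = 1/21; P(at least one grey) = 1 − C(5,3)/C(9,3) = 37/42.
Since 'all 3 grey' ⊆ 'at least one grey', P(all 3 | at least one) = 1/21 / 37/42 = 2/37 ≈ 0.0541.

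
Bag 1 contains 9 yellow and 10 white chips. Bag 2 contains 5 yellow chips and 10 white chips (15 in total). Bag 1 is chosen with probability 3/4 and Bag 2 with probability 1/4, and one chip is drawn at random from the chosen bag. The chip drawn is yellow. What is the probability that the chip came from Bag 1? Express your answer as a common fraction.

81/100

P(yellow | Bag 1) = 9/19; P(yellow | Bag 2) = 1/3.
P(yellow) = 3/4·9/19 + 1/4·1/3 = 25/57.
By Bayes' rule, P(Bag 1 | yellow) = 27/76 / 25/57 = 81/100 ≈ 0.8100.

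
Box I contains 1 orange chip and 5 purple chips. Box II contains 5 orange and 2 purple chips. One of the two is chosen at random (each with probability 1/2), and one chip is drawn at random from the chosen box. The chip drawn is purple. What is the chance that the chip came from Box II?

P(purple | Box I) = 5/6; P(purple | Box II) = 2/7.
P(purple) = 1/2·5/6 + 1/2·2/7 = 47/84.
By Bayes' rule, P(Box II | purple) = 1/7 / 47/84 = 12/47 ≈ 0.2553.

12/47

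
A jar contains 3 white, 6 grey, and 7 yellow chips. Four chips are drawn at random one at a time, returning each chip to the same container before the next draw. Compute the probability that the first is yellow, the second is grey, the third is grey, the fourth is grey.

Multiply the conditional probability of each draw in order, with replacement (the composition resets each draw).
P = (7/16) · (6/16) · (6/16) · (6/16) = 189/8192 ≈ 0.0231.

189/8192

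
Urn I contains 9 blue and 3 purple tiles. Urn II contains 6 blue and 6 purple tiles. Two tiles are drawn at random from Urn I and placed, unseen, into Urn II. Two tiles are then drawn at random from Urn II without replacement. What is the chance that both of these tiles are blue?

270/1001

Condition on how many of the transferred tiles are blue (from Urn I: 9 blue of 12; then Urn II has 14 total).
  0 blue: C(9,0)C(3,2)/C(12,2) = 1/22; then P = C(6,2)/C(14,2) = 15/91
  1 blue: C(9,1)C(3,1)/C(12,2) = 9/22; then P = C(7,2)/C(14,2) = 3/13
  2 blue: C(9,2)C(3,0)/C(12,2) = 6/11; then P = C(8,2)/C(14,2) = 4/13
P(both blue) = 270/1001 ≈ 0.2697.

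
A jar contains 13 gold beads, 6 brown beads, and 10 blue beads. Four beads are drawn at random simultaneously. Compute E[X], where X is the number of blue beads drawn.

40/29

By linearity of expectation, E[X] = Σ P(draw i is blue); by symmetry each draw (even without replacement) has P(blue) = 10/29.
E[X] = 4 · 10/29 = 40/29 ≈ 1.3793.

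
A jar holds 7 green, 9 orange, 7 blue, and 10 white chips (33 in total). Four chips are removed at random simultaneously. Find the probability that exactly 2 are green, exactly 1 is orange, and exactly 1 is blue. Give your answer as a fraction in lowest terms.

Unordered draws without replacement: count favorable combinations over C(33,4).
Favorable = C(7,2) · C(9,1) · C(7,1) · C(10,0) = 1323; total = C(33,4) = 40920.
P = 1323/40920 = 441/13640 ≈ 0.0323.

441/13640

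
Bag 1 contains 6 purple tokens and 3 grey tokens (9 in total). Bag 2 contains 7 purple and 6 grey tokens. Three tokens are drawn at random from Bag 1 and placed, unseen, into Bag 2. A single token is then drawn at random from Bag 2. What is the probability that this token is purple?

9/16

Condition on how many of the transferred tokens are purple (from Bag 1: 6 purple of 9; then Bag 2 has 16 total).
  0 purple: C(6,0)C(3,3)/C(9,3) = 1/84; then P = 7/16
  1 purple: C(6,1)C(3,2)/C(9,3) = 3/14; then P = 8/16
  2 purple: C(6,2)C(3,1)/C(9,3) = 15/28; then P = 9/16
  3 purple: C(6,3)C(3,0)/C(9,3) = 5/21; then P = 10/16
P(purple from Bag 2) = 9/16 ≈ 0.5625.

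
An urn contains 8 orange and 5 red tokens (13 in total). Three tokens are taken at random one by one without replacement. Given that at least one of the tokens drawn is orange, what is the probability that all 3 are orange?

14/69

P(all 3 orange) = C(8,3)/C(13,3) = 28/143; P(at least one orange) = 1 − C(5,3)/C(13,3) = 138/143.
Since 'all 3 orange' ⊆ 'at least one orange', P(all 3 | at least one) = 28/143 / 138/143 = 14/69 ≈ 0.2029.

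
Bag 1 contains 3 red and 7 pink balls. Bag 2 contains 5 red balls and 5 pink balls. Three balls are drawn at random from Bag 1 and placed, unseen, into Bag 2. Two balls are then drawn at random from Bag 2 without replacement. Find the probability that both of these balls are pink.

73/260

Condition on how many of the transferred balls are pink (from Bag 1: 7 pink of 10; then Bag 2 has 13 total).
  0 pink: C(7,0)C(3,3)/C(10,3) = 1/120; then P = C(5,2)/C(13,2) = 5/39
  1 pink: C(7,1)C(3,2)/C(10,3) = 7/40; then P = C(6,2)/C(13,2) = 5/26
  2 pink: C(7,2)C(3,1)/C(10,3) = 21/40; then P = C(7,2)/C(13,2) = 7/26
  3 pink: C(7,3)C(3,0)/C(10,3) = 7/24; then P = C(8,2)/C(13,2) = 14/39
P(both pink) = 73/260 ≈ 0.2808.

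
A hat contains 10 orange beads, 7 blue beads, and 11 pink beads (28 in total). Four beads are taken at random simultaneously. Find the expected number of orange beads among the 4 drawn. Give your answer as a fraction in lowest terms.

By linearity of expectation, E[X] = Σ P(draw i is orange); by symmetry each draw (even without replacement) has P(orange) = 10/28.
E[X] = 4 · 10/28 = 10/7 ≈ 1.4286.

10/7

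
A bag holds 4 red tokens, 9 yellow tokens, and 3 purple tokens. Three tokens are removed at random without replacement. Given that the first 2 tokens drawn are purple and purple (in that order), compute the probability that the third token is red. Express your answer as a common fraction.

After removing 2 purple, the bag has 4 red out of 14 remaining.
P(third is red | given) = 4/14 = 2/7 ≈ 0.2857.

2/7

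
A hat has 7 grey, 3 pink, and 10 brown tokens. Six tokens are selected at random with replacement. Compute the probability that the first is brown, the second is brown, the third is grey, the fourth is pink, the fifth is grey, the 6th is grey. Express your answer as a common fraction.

1029/640000

Multiply the conditional probability of each draw in order, with replacement (the composition resets each draw).
P = (10/20) · (10/20) · (7/20) · (3/20) · (7/20) · (7/20) = 1029/640000 ≈ 0.0016.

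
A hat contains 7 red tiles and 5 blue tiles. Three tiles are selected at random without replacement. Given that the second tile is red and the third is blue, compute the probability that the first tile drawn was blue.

2/5

P(first=blue and the second tile is red and the third is blue) = (5/12)·(7/11)·(4/10) = 7/66.
P(E) = Σ over first color = 7/44 + 7/66 = 35/132.
By Bayes, P(first=blue | E) = 7/66 / 35/132 = 2/5 ≈ 0.4000.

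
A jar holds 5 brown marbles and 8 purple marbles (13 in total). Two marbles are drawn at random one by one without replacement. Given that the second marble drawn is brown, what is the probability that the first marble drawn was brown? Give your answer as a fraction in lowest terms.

P(first=brown and the second marble drawn is brown) = (5/13)·(4/12) = 5/39.
P(the second marble drawn is brown) = Σ over first color = 5/39 + 10/39 = 5/13.
By Bayes, P(first=brown | the second marble drawn is brown) = 5/39 / 5/13 = 1/3 ≈ 0.3333.

1/3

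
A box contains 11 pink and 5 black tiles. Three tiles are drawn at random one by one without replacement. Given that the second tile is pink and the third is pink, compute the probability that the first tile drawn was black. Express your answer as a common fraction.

5/14

P(first=black and the second tile is pink and the third is pink) = (5/16)·(11/15)·(10/14) = 55/336.
P(E) = Σ over first color = 33/112 + 55/336 = 11/24.
By Bayes, P(first=black | E) = 55/336 / 11/24 = 5/14 ≈ 0.3571.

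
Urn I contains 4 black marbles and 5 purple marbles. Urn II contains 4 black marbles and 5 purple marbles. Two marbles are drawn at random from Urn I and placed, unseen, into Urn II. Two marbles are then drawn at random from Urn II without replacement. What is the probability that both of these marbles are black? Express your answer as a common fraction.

35/198

Condition on how many of the transferred marbles are black (from Urn I: 4 black of 9; then Urn II has 11 total).
  0 black: C(4,0)C(5,2)/C(9,2) = 5/18; then P = C(4,2)/C(11,2) = 6/55
  1 black: C(4,1)C(5,1)/C(9,2) = 5/9; then P = C(5,2)/C(11,2) = 2/11
  2 black: C(4,2)C(5,0)/C(9,2) = 1/6; then P = C(6,2)/C(11,2) = 3/11
P(both black) = 35/198 ≈ 0.1768.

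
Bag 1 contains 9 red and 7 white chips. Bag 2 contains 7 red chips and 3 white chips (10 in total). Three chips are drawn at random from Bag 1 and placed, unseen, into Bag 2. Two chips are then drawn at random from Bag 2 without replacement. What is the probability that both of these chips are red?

Condition on how many of the transferred chips are red (from Bag 1: 9 red of 16; then Bag 2 has 13 total).
  0 red: C(9,0)C(7,3)/C(16,3) = 1/16; then P = C(7,2)/C(13,2) = 7/26
  1 red: C(9,1)C(7,2)/C(16,3) = 27/80; then P = C(8,2)/C(13,2) = 14/39
  2 red: C(9,2)C(7,1)/C(16,3) = 9/20; then P = C(9,2)/C(13,2) = 6/13
  3 red: C(9,3)C(7,0)/C(16,3) = 3/20; then P = C(10,2)/C(13,2) = 15/26
P(both red) = 899/2080 ≈ 0.4322.

899/2080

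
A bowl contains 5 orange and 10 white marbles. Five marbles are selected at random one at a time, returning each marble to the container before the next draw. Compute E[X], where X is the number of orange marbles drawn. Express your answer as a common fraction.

By linearity of expectation, E[X] = Σ P(draw i is orange); each independent draw has P(orange) = 5/15.
E[X] = 5 · 5/15 = 5/3 ≈ 1.6667.

5/3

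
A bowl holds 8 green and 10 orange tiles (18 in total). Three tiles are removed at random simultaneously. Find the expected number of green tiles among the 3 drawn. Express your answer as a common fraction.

4/3

By linearity of expectation, E[X] = Σ P(draw i is green); by symmetry each draw (even without replacement) has P(green) = 8/18.
E[X] = 3 · 8/18 = 4/3 ≈ 1.3333.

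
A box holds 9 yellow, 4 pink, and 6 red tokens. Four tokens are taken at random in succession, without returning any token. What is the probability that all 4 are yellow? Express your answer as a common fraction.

21/646

Unordered draws without replacement: count favorable combinations over C(19,4).
Favorable = C(9,4) · C(4,0) · C(6,0) = 126; total = C(19,4) = 3876.
P = 126/3876 = 21/646 ≈ 0.0325.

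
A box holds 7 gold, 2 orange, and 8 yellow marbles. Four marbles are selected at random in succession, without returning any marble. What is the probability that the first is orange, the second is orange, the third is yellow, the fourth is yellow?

Multiply the conditional probability of each draw in order, without replacement, so each draw removes one from its color and from the total.
P = (2/17) · (1/16) · (8/15) · (7/14) = 1/510 ≈ 0.0020.

1/510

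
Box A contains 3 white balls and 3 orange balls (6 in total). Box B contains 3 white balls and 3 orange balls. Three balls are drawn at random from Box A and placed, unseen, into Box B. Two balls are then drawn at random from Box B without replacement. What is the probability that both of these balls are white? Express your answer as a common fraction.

Condition on how many of the transferred balls are white (from Box A: 3 white of 6; then Box B has 9 total).
  0 white: C(3,0)C(3,3)/C(6,3) = 1/20; then P = C(3,2)/C(9,2) = 1/12
  1 white: C(3,1)C(3,2)/C(6,3) = 9/20; then P = C(4,2)/C(9,2) = 1/6
  2 white: C(3,2)C(3,1)/C(6,3) = 9/20; then P = C(5,2)/C(9,2) = 5/18
  3 white: C(3,3)C(3,0)/C(6,3) = 1/20; then P = C(6,2)/C(9,2) = 5/12
P(both white) = 9/40 ≈ 0.2250.

9/40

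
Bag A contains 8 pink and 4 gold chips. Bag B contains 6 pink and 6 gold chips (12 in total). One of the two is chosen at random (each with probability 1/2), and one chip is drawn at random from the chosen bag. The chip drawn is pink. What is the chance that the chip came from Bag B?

3/7

P(pink | Bag A) = 2/3; P(pink | Bag B) = 1/2.
P(pink) = 1/2·2/3 + 1/2·1/2 = 7/12.
By Bayes' rule, P(Bag B | pink) = 1/4 / 7/12 = 3/7 ≈ 0.4286.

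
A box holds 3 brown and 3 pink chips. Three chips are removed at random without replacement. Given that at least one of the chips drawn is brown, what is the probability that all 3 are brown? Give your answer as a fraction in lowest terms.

1/19

P(all 3 brown) = C(3,3)/C(6,3) = 1/20; P(at least one brown) = 1 − C(3,3)/C(6,3) = 19/20.
Since 'all 3 brown' ⊆ 'at least one brown', P(all 3 | at least one) = 1/20 / 19/20 = 1/19 ≈ 0.0526.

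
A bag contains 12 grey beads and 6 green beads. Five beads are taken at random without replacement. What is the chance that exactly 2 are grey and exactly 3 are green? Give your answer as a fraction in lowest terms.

Unordered draws without replacement: count favorable combinations over C(18,5).
Favorable = C(12,2) · C(6,3) = 1320; total = C(18,5) = 8568.
P = 1320/8568 = 55/357 ≈ 0.1541.

55/357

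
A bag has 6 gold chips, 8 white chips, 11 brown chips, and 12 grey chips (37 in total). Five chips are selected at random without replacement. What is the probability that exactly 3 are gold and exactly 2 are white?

Unordered draws without replacement: count favorable combinations over C(37,5).
Favorable = C(6,3) · C(8,2) · C(11,0) · C(12,0) = 560; total = C(37,5) = 435897.
P = 560/435897 = 80/62271 ≈ 0.0013.

80/62271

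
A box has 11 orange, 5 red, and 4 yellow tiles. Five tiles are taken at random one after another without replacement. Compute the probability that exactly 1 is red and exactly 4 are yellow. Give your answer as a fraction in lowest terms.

Unordered draws without replacement: count favorable combinations over C(20,5).
Favorable = C(11,0) · C(5,1) · C(4,4) = 5; total = C(20,5) = 15504.
P = 5/15504 = 5/15504 ≈ 0.0003.

5/15504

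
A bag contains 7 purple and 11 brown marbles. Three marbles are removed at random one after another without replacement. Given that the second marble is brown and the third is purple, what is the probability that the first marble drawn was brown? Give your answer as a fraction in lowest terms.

5/8

P(first=brown and the second marble is brown and the third is purple) = (11/18)·(10/17)·(7/16) = 385/2448.
P(E) = Σ over first color = 77/816 + 385/2448 = 77/306.
By Bayes, P(first=brown | E) = 385/2448 / 77/306 = 5/8 ≈ 0.6250.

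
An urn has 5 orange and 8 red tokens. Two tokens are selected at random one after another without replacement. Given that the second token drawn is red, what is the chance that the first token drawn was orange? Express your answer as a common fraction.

5/12

P(first=orange and the second token drawn is red) = (5/13)·(8/12) = 10/39.
P(the second token drawn is red) = Σ over first color = 10/39 + 14/39 = 8/13.
By Bayes, P(first=orange | the second token drawn is red) = 10/39 / 8/13 = 5/12 ≈ 0.4167.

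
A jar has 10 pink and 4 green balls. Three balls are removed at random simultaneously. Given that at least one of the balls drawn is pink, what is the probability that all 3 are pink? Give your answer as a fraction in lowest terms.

1/3

P(all 3 pink) = C(10,3)/C(14,3) = 30/91; P(at least one pink) = 1 − C(4,3)/C(14,3) = 90/91.
Since 'all 3 pink' ⊆ 'at least one pink', P(all 3 | at least one) = 30/91 / 90/91 = 1/3 ≈ 0.3333.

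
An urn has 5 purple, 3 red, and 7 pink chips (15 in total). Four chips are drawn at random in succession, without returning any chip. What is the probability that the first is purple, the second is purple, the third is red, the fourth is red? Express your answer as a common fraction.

1/273

Multiply the conditional probability of each draw in order, without replacement, so each draw removes one from its color and from the total.
P = (5/15) · (4/14) · (3/13) · (2/12) = 1/273 ≈ 0.0037.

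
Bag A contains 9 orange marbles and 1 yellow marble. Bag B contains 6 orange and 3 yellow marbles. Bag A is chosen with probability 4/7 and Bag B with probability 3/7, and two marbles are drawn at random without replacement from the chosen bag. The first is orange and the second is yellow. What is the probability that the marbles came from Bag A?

8/23

P(E | Bag A) = 1/10; P(E | Bag B) = 1/4.
P(E) = 4/7·1/10 + 3/7·1/4 = 23/140.
By Bayes' rule, P(Bag A | E) = 2/35 / 23/140 = 8/23 ≈ 0.3478.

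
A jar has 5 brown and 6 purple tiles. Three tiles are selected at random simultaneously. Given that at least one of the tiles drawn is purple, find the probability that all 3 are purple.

P(all 3 purple) = C(6,3)/C(11,3) = 4/33; P(at least one purple) = 1 − C(5,3)/C(11,3) = 31/33.
Since 'all 3 purple' ⊆ 'at least one purple', P(all 3 | at least one) = 4/33 / 31/33 = 4/31 ≈ 0.1290.

4/31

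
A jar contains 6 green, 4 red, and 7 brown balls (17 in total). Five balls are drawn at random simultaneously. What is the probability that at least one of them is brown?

212/221

Use the complement: P(at least one brown) = 1 − P(no brown).
P(none) = C(10,5)/C(17,5) = 252/6188.
So P = 1 − 252/6188 = 212/221 ≈ 0.9593.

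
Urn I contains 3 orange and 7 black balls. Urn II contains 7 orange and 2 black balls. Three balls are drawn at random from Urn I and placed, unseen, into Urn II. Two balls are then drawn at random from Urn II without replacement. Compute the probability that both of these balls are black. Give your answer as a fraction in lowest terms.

Condition on how many of the transferred balls are black (from Urn I: 7 black of 10; then Urn II has 12 total).
  0 black: C(7,0)C(3,3)/C(10,3) = 1/120; then P = C(2,2)/C(12,2) = 1/66
  1 black: C(7,1)C(3,2)/C(10,3) = 7/40; then P = C(3,2)/C(12,2) = 1/22
  2 black: C(7,2)C(3,1)/C(10,3) = 21/40; then P = C(4,2)/C(12,2) = 1/11
  3 black: C(7,3)C(3,0)/C(10,3) = 7/24; then P = C(5,2)/C(12,2) = 5/33
P(both black) = 1/10 ≈ 0.1000.

1/10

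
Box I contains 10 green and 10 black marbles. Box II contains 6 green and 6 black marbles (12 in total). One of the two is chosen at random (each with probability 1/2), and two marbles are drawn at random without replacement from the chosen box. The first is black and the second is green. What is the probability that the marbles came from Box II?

57/112

P(E | Box I) = 5/19; P(E | Box II) = 3/11.
P(E) = 1/2·5/19 + 1/2·3/11 = 56/209.
By Bayes' rule, P(Box II | E) = 3/22 / 56/209 = 57/112 ≈ 0.5089.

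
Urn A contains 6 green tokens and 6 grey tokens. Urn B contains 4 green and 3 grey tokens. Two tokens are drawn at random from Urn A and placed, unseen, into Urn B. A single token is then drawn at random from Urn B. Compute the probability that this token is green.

Condition on how many of the transferred tokens are green (from Urn A: 6 green of 12; then Urn B has 9 total).
  0 green: C(6,0)C(6,2)/C(12,2) = 5/22; then P = 4/9
  1 green: C(6,1)C(6,1)/C(12,2) = 6/11; then P = 5/9
  2 green: C(6,2)C(6,0)/C(12,2) = 5/22; then P = 6/9
P(green from Urn B) = 5/9 ≈ 0.5556.

5/9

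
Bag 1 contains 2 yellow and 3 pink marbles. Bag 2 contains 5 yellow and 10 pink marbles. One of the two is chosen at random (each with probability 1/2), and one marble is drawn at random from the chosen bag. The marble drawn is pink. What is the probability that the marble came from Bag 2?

10/19

P(pink | Bag 1) = 3/5; P(pink | Bag 2) = 2/3.
P(pink) = 1/2·3/5 + 1/2·2/3 = 19/30.
By Bayes' rule, P(Bag 2 | pink) = 1/3 / 19/30 = 10/19 ≈ 0.5263.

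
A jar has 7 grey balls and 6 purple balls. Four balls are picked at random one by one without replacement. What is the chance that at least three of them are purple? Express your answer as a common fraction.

Sum the hypergeometric tail for j = 3,…,4 purple balls.
Favorable = C(6,3)·C(7,1) + C(6,4)·C(7,0) = 155; total = C(13,4) = 715.
P = 155/715 = 31/143 ≈ 0.2168.

31/143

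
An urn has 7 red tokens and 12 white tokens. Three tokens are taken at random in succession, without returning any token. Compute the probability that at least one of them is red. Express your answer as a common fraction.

749/969

Use the complement: P(at least one red) = 1 − P(no red).
P(none) = C(12,3)/C(19,3) = 220/969.
So P = 1 − 220/969 = 749/969 ≈ 0.7730.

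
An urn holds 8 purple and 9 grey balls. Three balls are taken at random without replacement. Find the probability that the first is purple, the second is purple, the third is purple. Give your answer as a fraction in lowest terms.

Multiply the conditional probability of each draw in order, without replacement, so each draw removes one from its color and from the total.
P = (8/17) · (7/16) · (6/15) = 7/85 ≈ 0.0824.

7/85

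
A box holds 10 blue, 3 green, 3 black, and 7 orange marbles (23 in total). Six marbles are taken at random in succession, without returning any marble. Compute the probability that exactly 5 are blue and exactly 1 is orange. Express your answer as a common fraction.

Unordered draws without replacement: count favorable combinations over C(23,6).
Favorable = C(10,5) · C(3,0) · C(3,0) · C(7,1) = 1764; total = C(23,6) = 100947.
P = 1764/100947 = 84/4807 ≈ 0.0175.

84/4807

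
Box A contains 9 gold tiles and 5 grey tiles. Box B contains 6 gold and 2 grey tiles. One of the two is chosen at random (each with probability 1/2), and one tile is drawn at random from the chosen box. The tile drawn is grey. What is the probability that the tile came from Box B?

7/17

P(grey | Box A) = 5/14; P(grey | Box B) = 1/4.
P(grey) = 1/2·5/14 + 1/2·1/4 = 17/56.
By Bayes' rule, P(Box B | grey) = 1/8 / 17/56 = 7/17 ≈ 0.4118.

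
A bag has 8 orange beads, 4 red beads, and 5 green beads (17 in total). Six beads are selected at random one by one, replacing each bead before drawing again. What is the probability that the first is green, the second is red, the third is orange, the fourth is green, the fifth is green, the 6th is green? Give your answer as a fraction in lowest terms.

20000/24137569

Multiply the conditional probability of each draw in order, with replacement (the composition resets each draw).
P = (5/17) · (4/17) · (8/17) · (5/17) · (5/17) · (5/17) = 20000/24137569 ≈ 0.0008.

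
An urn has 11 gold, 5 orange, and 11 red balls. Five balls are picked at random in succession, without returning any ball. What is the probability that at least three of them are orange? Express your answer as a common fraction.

269/8970

Sum the hypergeometric tail for j = 3,…,5 orange balls.
Favorable = C(5,3)·C(22,2) + C(5,4)·C(22,1) + C(5,5)·C(22,0) = 2421; total = C(27,5) = 80730.
P = 2421/80730 = 269/8970 ≈ 0.0300.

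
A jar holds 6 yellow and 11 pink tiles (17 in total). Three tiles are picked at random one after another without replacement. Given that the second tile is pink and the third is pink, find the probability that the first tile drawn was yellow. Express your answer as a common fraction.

P(first=yellow and the second tile is pink and the third is pink) = (6/17)·(11/16)·(10/15) = 11/68.
P(E) = Σ over first color = 11/68 + 33/136 = 55/136.
By Bayes, P(first=yellow | E) = 11/68 / 55/136 = 2/5 ≈ 0.4000.

2/5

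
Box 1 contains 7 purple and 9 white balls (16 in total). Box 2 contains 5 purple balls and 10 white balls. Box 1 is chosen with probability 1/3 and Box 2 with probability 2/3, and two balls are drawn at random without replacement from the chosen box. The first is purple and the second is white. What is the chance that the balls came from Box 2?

800/1241

P(E | Box 1) = 21/80; P(E | Box 2) = 5/21.
P(E) = 1/3·21/80 + 2/3·5/21 = 1241/5040.
By Bayes' rule, P(Box 2 | E) = 10/63 / 1241/5040 = 800/1241 ≈ 0.6446.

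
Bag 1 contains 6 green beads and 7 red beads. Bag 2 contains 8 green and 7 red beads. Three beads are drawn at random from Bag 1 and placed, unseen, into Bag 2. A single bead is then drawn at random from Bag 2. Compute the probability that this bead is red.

56/117

Condition on how many of the transferred beads are red (from Bag 1: 7 red of 13; then Bag 2 has 18 total).
  0 red: C(7,0)C(6,3)/C(13,3) = 10/143; then P = 7/18
  1 red: C(7,1)C(6,2)/C(13,3) = 105/286; then P = 8/18
  2 red: C(7,2)C(6,1)/C(13,3) = 63/143; then P = 9/18
  3 red: C(7,3)C(6,0)/C(13,3) = 35/286; then P = 10/18
P(red from Bag 2) = 56/117 ≈ 0.4786.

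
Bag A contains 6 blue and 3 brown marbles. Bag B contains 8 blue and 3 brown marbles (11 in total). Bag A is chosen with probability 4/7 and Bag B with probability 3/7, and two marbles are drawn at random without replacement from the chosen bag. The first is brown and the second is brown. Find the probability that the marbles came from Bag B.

27/82

P(E | Bag A) = 1/12; P(E | Bag B) = 3/55.
P(E) = 4/7·1/12 + 3/7·3/55 = 82/1155.
By Bayes' rule, P(Bag B | E) = 9/385 / 82/1155 = 27/82 ≈ 0.3293.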